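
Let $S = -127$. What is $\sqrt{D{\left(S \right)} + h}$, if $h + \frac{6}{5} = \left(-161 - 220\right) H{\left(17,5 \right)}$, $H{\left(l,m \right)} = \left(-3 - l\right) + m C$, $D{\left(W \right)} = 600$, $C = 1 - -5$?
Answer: $\frac{6 i \sqrt{2230}}{5} \approx 56.667 i$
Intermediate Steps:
$C = 6$ ($C = 1 + 5 = 6$)
$H{\left(l,m \right)} = -3 - l + 6 m$ ($H{\left(l,m \right)} = \left(-3 - l\right) + m 6 = \left(-3 - l\right) + 6 m = -3 - l + 6 m$)
$h = - \frac{19056}{5}$ ($h = - \frac{6}{5} + \left(-161 - 220\right) \left(-3 - 17 + 6 \cdot 5\right) = - \frac{6}{5} - 381 \left(-3 - 17 + 30\right) = - \frac{6}{5} - 3810 = - \frac{19056}{5} \approx -3811.2$)
$\sqrt{D{\left(S \right)} + h} = \sqrt{600 - \frac{19056}{5}} = \sqrt{- \frac{16056}{5}} = \frac{6 i \sqrt{2230}}{5}$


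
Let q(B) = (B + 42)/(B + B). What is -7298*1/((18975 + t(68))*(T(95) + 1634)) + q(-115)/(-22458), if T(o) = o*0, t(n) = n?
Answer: -1051793117/4229633493660 ≈ -0.00024867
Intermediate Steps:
q(B) = (42 + B)/(2*B) (q(B) = (42 + B)/((2*B)) = (42 + B)*(1/(2*B)) = (42 + B)/(2*B))
T(o) = 0
-7298*1/((18975 + t(68))*(T(95) + 1634)) + q(-115)/(-22458) = -7298*1/((0 + 1634)*(18975 + 68)) + ((1/2)*(42 - 115)/(-115))/(-22458) = -7298/(19043*1634) + ((1/2)*(-1/115)*(-73))*(-1/22458) = -7298/31116262 + (73/230)*(-1/22458) = -7298*1/31116262 - 73/5165340 = -3649/15558131 - 73/5165340 = -1051793117/4229633493660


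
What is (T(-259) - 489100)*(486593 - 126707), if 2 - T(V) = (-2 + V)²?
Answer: -200535317034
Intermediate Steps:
T(V) = 2 - (-2 + V)²
(T(-259) - 489100)*(486593 - 126707) = ((2 - (-2 - 259)²) - 489100)*(486593 - 126707) = ((2 - 1*(-261)²) - 489100)*359886 = ((2 - 1*68121) - 489100)*359886 = ((2 - 68121) - 489100)*359886 = (-68119 - 489100)*359886 = -557219*359886 = -200535317034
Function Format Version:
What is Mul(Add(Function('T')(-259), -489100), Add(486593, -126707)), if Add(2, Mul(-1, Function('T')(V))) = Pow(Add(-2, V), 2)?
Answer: -200535317034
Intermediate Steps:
Function('T')(V) = Add(2, Mul(-1, Pow(Add(-2, V), 2)))
Mul(Add(Function('T')(-259), -489100), Add(486593, -126707)) = Mul(Add(Add(2, Mul(-1, Pow(Add(-2, -259), 2))), -489100), Add(486593, -126707)) = Mul(Add(Add(2, Mul(-1, Pow(-261, 2))), -489100), 359886) = Mul(Add(Add(2, Mul(-1, 68121)), -489100), 359886) = Mul(Add(Add(2, -68121), -489100), 359886) = Mul(Add(-68119, -489100), 359886) = Mul(-557219, 359886) = -200535317034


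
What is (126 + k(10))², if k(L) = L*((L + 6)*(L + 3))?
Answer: 4866436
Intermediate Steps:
k(L) = L*(3 + L)*(6 + L) (k(L) = L*((6 + L)*(3 + L)) = L*((3 + L)*(6 + L)) = L*(3 + L)*(6 + L))
(126 + k(10))² = (126 + 10*(18 + 10² + 9*10))² = (126 + 10*(18 + 100 + 90))² = (126 + 10*208)² = (126 + 2080)² = 2206² = 4866436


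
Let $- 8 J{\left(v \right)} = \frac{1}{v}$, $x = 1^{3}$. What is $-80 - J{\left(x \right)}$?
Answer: $- \frac{639}{8} \approx -79.875$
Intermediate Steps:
$x = 1$
$J{\left(v \right)} = - \frac{1}{8 v}$
$-80 - J{\left(x \right)} = -80 - - \frac{1}{8 \cdot 1} = -80 - \left(- \frac{1}{8}\right) 1 = -80 - - \frac{1}{8} = -80 + \frac{1}{8} = - \frac{639}{8}$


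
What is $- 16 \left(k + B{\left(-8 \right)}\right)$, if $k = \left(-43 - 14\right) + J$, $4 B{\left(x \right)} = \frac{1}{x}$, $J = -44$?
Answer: $\frac{3233}{2} \approx 1616.5$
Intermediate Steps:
$B{\left(x \right)} = \frac{1}{4 x}$
$k = -101$ ($k = \left(-43 - 14\right) - 44 = -57 - 44 = -101$)
$- 16 \left(k + B{\left(-8 \right)}\right) = - 16 \left(-101 + \frac{1}{4 \left(-8\right)}\right) = - 16 \left(-101 + \frac{1}{4} \left(- \frac{1}{8}\right)\right) = - 16 \left(-101 - \frac{1}{32}\right) = \left(-16\right) \left(- \frac{3233}{32}\right) = \frac{3233}{2}$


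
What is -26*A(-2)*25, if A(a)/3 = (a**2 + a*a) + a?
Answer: -11700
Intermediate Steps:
A(a) = 3*a + 6*a**2 (A(a) = 3*((a**2 + a*a) + a) = 3*((a**2 + a**2) + a) = 3*(2*a**2 + a) = 3*(a + 2*a**2) = 3*a + 6*a**2)
-26*A(-2)*25 = -78*(-2)*(1 + 2*(-2))*25 = -78*(-2)*(1 - 4)*25 = -78*(-2)*(-3)*25 = -26*18*25 = -468*25 = -11700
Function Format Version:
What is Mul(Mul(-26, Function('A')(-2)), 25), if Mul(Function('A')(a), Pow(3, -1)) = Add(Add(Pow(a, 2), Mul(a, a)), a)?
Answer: -11700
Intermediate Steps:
Function('A')(a) = Add(Mul(3, a), Mul(6, Pow(a, 2))) (Function('A')(a) = Mul(3, Add(Add(Pow(a, 2), Mul(a, a)), a)) = Mul(3, Add(Add(Pow(a, 2), Pow(a, 2)), a)) = Mul(3, Add(Mul(2, Pow(a, 2)), a)) = Mul(3, Add(a, Mul(2, Pow(a, 2)))) = Add(Mul(3, a), Mul(6, Pow(a, 2))))
Mul(Mul(-26, Function('A')(-2)), 25) = Mul(Mul(-26, Mul(3, -2, Add(1, Mul(2, -2)))), 25) = Mul(Mul(-26, Mul(3, -2, Add(1, -4))), 25) = Mul(Mul(-26, Mul(3, -2, -3)), 25) = Mul(Mul(-26, 18), 25) = Mul(-468, 25) = -11700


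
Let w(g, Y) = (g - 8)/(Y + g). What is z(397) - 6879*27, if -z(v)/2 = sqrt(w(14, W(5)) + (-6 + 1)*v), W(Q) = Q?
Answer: -185733 - 2*I*sqrt(716471)/19 ≈ -1.8573e+5 - 89.1*I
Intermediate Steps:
w(g, Y) = (-8 + g)/(Y + g)
z(v) = -2*sqrt(6/19 - 5*v) (z(v) = -2*sqrt((-8 + 14)/(5 + 14) + (-6 + 1)*v) = -2*sqrt(6/19 - 5*v))
z(397) - 6879*27 = -2*sqrt(114 - 1805*397)/19 - 6879*27 = -2*sqrt(114 - 716585)/19 - 185733 = -2*I*sqrt(716471)/19 - 185733 = -185733 - 2*I*sqrt(716471)/19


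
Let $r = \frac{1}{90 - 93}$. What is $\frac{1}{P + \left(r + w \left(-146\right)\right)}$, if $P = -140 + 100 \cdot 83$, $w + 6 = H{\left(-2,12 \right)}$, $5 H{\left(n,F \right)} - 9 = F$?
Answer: $\frac{15}{126337} \approx 0.00011873$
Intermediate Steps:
$H{\left(n,F \right)} = \frac{9}{5} + \frac{F}{5}$
$r = - \frac{1}{3}$ ($r = \frac{1}{-3} = - \frac{1}{3} \approx -0.33333$)
$w = - \frac{9}{5}$ ($w = -6 + \left(\frac{9}{5} + \frac{1}{5} \cdot 12\right) = -6 + \left(\frac{9}{5} + \frac{12}{5}\right) = -6 + \frac{21}{5} = - \frac{9}{5} \approx -1.8$)
$P = 8160$ ($P = -140 + 8300 = 8160$)
$\frac{1}{P + \left(r + w \left(-146\right)\right)} = \frac{1}{8160 - - \frac{3937}{15}} = \frac{1}{8160 + \left(- \frac{1}{3} + \frac{1314}{5}\right)} = \frac{1}{8160 + \frac{3937}{15}} = \frac{1}{\frac{126337}{15}} = \frac{15}{126337}$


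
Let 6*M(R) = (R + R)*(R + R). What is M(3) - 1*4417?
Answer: -4411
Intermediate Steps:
M(R) = 2*R**2/3 (M(R) = ((R + R)*(R + R))/6 = ((2*R)*(2*R))/6 = (4*R**2)/6 = 2*R**2/3)
M(3) - 1*4417 = (2/3)*3**2 - 1*4417 = (2/3)*9 - 4417 = 6 - 4417 = -4411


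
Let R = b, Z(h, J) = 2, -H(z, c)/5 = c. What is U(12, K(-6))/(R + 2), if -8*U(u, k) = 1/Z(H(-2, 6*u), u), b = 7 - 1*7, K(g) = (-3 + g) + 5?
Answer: -1/32 ≈ -0.031250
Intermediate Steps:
H(z, c) = -5*c
K(g) = 2 + g
b = 0 (b = 7 - 7 = 0)
R = 0
U(u, k) = -1/16 (U(u, k) = -1/8/2 = -1/8*1/2 = -1/16)
U(12, K(-6))/(R + 2) = -1/16/(0 + 2) = -1/16/2 = (1/2)*(-1/16) = -1/32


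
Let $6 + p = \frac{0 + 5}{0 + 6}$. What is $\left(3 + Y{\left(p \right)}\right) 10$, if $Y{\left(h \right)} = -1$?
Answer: $20$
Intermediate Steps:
$p = - \frac{31}{6}$ ($p = -6 + \frac{0 + 5}{0 + 6} = -6 + \frac{5}{6} = - \frac{31}{6} \approx -5.1667$)
$\left(3 + Y{\left(p \right)}\right) 10 = \left(3 - 1\right) 10 = 2 \cdot 10 = 20$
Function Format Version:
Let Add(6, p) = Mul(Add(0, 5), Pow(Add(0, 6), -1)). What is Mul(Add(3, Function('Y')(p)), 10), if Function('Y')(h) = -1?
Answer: 20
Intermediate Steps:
p = Rational(-31, 6) (p = Add(-6, Mul(Add(0, 5), Pow(Add(0, 6), -1))) = Add(-6, Mul(5, Pow(6, -1))) = Add(-6, Mul(5, Rational(1, 6))) = Add(-6, Rational(5, 6)) = Rational(-31, 6) ≈ -5.1667)
Mul(Add(3, Function('Y')(p)), 10) = Mul(Add(3, -1), 10) = Mul(2, 10) = 20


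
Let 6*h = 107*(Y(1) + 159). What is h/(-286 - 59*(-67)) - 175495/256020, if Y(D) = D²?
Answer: 17394047/187765068 ≈ 0.092637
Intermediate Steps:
h = 8560/3 (h = (107*(1² + 159))/6 = (107*(1 + 159))/6 = (107*160)/6 = (⅙)*17120 = 8560/3 ≈ 2853.3)
h/(-286 - 59*(-67)) - 175495/256020 = 8560/(3*(-286 - 59*(-67))) - 175495/256020 = 8560/(3*(-286 + 3953)) - 175495*1/256020 = (8560/3)/3667 - 35099/51204 = (8560/3)*(1/3667) - 35099/51204 = 8560/11001 - 35099/51204 = 17394047/187765068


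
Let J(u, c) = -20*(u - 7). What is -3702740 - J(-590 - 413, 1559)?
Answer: -3722940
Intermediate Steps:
J(u, c) = 140 - 20*u (J(u, c) = -20*(-7 + u) = 140 - 20*u)
-3702740 - J(-590 - 413, 1559) = -3702740 - (140 - 20*(-590 - 413)) = -3702740 - (140 - 20*(-1003)) = -3702740 - (140 + 20060) = -3702740 - 1*20200 = -3702740 - 20200 = -3722940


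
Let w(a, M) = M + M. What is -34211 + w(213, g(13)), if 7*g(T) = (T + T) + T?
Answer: -239399/7 ≈ -34200.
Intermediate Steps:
g(T) = 3*T/7 (g(T) = ((T + T) + T)/7 = (2*T + T)/7 = (3*T)/7 = 3*T/7)
w(a, M) = 2*M
-34211 + w(213, g(13)) = -34211 + 2*((3/7)*13) = -34211 + 2*(39/7) = -34211 + 78/7 = -239399/7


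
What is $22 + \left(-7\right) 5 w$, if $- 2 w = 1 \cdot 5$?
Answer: $\frac{219}{2} \approx 109.5$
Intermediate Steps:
$w = - \frac{5}{2}$ ($w = - \frac{1 \cdot 5}{2} = \left(- \frac{1}{2}\right) 5 = - \frac{5}{2} \approx -2.5$)
$22 + \left(-7\right) 5 w = 22 + \left(-7\right) 5 \left(- \frac{5}{2}\right) = 22 - - \frac{175}{2} = 22 + \frac{175}{2} = \frac{219}{2}$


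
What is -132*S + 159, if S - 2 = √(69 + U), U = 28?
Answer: -105 - 132*√97 ≈ -1405.0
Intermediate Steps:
S = 2 + √97 (S = 2 + √(69 + 28) = 2 + √97 ≈ 11.849)
-132*S + 159 = -132*(2 + √97) + 159 = (-264 - 132*√97) + 159 = -105 - 132*√97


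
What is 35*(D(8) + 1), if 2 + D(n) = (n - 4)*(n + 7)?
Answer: 2065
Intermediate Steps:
D(n) = -2 + (-4 + n)*(7 + n) (D(n) = -2 + (n - 4)*(n + 7) = -2 + (-4 + n)*(7 + n))
35*(D(8) + 1) = 35*((-30 + 8² + 3*8) + 1) = 35*((-30 + 64 + 24) + 1) = 35*(58 + 1) = 35*59 = 2065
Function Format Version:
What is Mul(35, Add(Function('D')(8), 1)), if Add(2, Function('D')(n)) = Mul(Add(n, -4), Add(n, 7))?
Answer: 2065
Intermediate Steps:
Function('D')(n) = Add(-2, Mul(Add(-4, n), Add(7, n))) (Function('D')(n) = Add(-2, Mul(Add(n, -4), Add(n, 7))) = Add(-2, Mul(Add(-4, n), Add(7, n))))
Mul(35, Add(Function('D')(8), 1)) = Mul(35, Add(Add(-30, Pow(8, 2), Mul(3, 8)), 1)) = Mul(35, Add(Add(-30, 64, 24), 1)) = Mul(35, Add(58, 1)) = Mul(35, 59) = 2065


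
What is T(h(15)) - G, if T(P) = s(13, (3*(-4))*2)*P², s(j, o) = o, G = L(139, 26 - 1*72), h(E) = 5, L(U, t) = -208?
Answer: -392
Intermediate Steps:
G = -208
T(P) = -24*P² (T(P) = ((3*(-4))*2)*P² = (-12*2)*P² = -24*P²)
T(h(15)) - G = -24*5² - 1*(-208) = -24*25 + 208 = -600 + 208 = -392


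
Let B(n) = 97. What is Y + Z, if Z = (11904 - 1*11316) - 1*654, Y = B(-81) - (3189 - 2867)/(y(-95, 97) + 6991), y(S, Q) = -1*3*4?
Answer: 30861/997 ≈ 30.954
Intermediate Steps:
y(S, Q) = -12 (y(S, Q) = -3*4 = -12)
Y = 96663/997 (Y = 97 - (3189 - 2867)/(-12 + 6991) = 97 - 322/6979 = 97 - 1*46/997 = 97 - 46/997 = 96663/997 ≈ 96.954)
Z = -66 (Z = (11904 - 11316) - 654 = 588 - 654 = -66)
Y + Z = 96663/997 - 66 = 30861/997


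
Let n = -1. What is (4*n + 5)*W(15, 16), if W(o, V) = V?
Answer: 16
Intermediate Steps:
(4*n + 5)*W(15, 16) = (4*(-1) + 5)*16 = (-4 + 5)*16 = 1*16 = 16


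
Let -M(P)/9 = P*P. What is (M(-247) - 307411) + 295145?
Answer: -561347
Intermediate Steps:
M(P) = -9*P**2 (M(P) = -9*P*P = -9*P**2)
(M(-247) - 307411) + 295145 = (-9*(-247)**2 - 307411) + 295145 = (-9*61009 - 307411) + 295145 = (-549081 - 307411) + 295145 = -856492 + 295145 = -561347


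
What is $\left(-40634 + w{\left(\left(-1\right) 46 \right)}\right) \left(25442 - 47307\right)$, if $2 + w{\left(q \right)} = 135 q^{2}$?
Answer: $-5357449760$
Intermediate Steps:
$w{\left(q \right)} = -2 + 135 q^{2}$
$\left(-40634 + w{\left(\left(-1\right) 46 \right)}\right) \left(25442 - 47307\right) = \left(-40634 - \left(2 - 135 \left(\left(-1\right) 46\right)^{2}\right)\right) \left(25442 - 47307\right) = \left(-40634 - \left(2 - 135 \left(-46\right)^{2}\right)\right) \left(-21865\right) = \left(-40634 + \left(-2 + 135 \cdot 2116\right)\right) \left(-21865\right) = \left(-40634 + \left(-2 + 285660\right)\right) \left(-21865\right) = \left(-40634 + 285658\right) \left(-21865\right) = 245024 \left(-21865\right) = -5357449760$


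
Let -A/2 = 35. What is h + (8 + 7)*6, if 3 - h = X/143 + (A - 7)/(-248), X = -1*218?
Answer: 3341205/35464 ≈ 94.214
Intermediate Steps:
A = -70 (A = -2*35 = -70)
X = -218
h = 149445/35464 (h = 3 - (-218/143 + (-70 - 7)/(-248)) = 3 - (-218*1/143 - 77*(-1/248)) = 3 - (-218/143 + 77/248) = 3 - 1*(-43053/35464) = 3 + 43053/35464 = 149445/35464 ≈ 4.2140)
h + (8 + 7)*6 = 149445/35464 + (8 + 7)*6 = 149445/35464 + 15*6 = 149445/35464 + 90 = 3341205/35464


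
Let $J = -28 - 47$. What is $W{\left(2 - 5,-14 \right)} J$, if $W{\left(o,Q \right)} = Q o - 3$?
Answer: $-2925$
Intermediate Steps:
$W{\left(o,Q \right)} = -3 + Q o$
$J = -75$
$W{\left(2 - 5,-14 \right)} J = \left(-3 - 14 \left(2 - 5\right)\right) \left(-75\right) = \left(-3 - -42\right) \left(-75\right) = \left(-3 + 42\right) \left(-75\right) = 39 \left(-75\right) = -2925$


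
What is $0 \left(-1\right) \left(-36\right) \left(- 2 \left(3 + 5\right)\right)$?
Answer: $0$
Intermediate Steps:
$0 \left(-1\right) \left(-36\right) \left(- 2 \left(3 + 5\right)\right) = 0 \left(-36\right) \left(\left(-2\right) 8\right) = 0 \left(-16\right) = 0$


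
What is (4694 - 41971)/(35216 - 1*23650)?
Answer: -37277/11566 ≈ -3.2230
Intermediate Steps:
(4694 - 41971)/(35216 - 1*23650) = -37277/(35216 - 23650) = -37277/11566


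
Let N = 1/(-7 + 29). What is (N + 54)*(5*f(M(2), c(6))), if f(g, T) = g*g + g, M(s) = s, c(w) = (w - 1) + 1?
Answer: 17835/11 ≈ 1621.4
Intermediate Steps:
c(w) = w (c(w) = (-1 + w) + 1 = w)
N = 1/22 ≈ 0.045455
f(g, T) = g + g² (f(g, T) = g² + g = g + g²)
(N + 54)*(5*f(M(2), c(6))) = (1/22 + 54)*(5*(2*(1 + 2))) = 1189*(5*(2*3))/22 = 1189*(5*6)/22 = (1189/22)*30 = 17835/11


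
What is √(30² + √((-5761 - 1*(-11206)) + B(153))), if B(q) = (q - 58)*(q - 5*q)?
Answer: √(900 + 3*I*√5855) ≈ 30.239 + 3.7956*I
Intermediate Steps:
B(q) = -4*q*(-58 + q) (B(q) = (-58 + q)*(-4*q) = -4*q*(-58 + q))
√(30² + √((-5761 - 1*(-11206)) + B(153))) = √(30² + √((-5761 - 1*(-11206)) + 4*153*(58 - 1*153))) = √(900 + √((-5761 + 11206) + 4*153*(58 - 153))) = √(900 + √(5445 + 4*153*(-95))) = √(900 + √(5445 - 58140)) = √(900 + √(-52695)) = √(900 + 3*I*√5855)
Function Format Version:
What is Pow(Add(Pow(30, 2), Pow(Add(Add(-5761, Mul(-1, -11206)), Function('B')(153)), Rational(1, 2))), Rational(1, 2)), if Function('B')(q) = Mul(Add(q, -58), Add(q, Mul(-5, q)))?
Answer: Pow(Add(900, Mul(3, I, Pow(5855, Rational(1, 2)))), Rational(1, 2)) ≈ Add(30.239, Mul(3.7956, I))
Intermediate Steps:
Function('B')(q) = Mul(-4, q, Add(-58, q)) (Function('B')(q) = Mul(Add(-58, q), Mul(-4, q)) = Mul(-4, q, Add(-58, q)))
Pow(Add(Pow(30, 2), Pow(Add(Add(-5761, Mul(-1, -11206)), Function('B')(153)), Rational(1, 2))), Rational(1, 2)) = Pow(Add(Pow(30, 2), Pow(Add(Add(-5761, Mul(-1, -11206)), Mul(4, 153, Add(58, Mul(-1, 153)))), Rational(1, 2))), Rational(1, 2)) = Pow(Add(900, Pow(Add(Add(-5761, 11206), Mul(4, 153, Add(58, -153))), Rational(1, 2))), Rational(1, 2)) = Pow(Add(900, Pow(Add(5445, Mul(4, 153, -95)), Rational(1, 2))), Rational(1, 2)) = Pow(Add(900, Pow(Add(5445, -58140), Rational(1, 2))), Rational(1, 2)) = Pow(Add(900, Pow(-52695, Rational(1, 2))), Rational(1, 2)) = Pow(Add(900, Mul(3, I, Pow(5855, Rational(1, 2)))), Rational(1, 2))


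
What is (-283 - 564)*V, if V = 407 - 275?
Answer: -111804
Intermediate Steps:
V = 132
(-283 - 564)*V = (-283 - 564)*132 = -847*132 = -111804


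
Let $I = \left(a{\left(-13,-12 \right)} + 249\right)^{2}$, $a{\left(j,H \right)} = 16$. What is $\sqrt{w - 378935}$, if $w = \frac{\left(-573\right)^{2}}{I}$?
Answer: $\frac{i \sqrt{26610382046}}{265} \approx 615.57 i$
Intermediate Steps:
$I = 70225$ ($I = \left(16 + 249\right)^{2} = 265^{2} = 70225$)
$w = \frac{328329}{70225}$ ($w = \frac{\left(-573\right)^{2}}{70225} = 328329 \cdot \frac{1}{70225} = \frac{328329}{70225} \approx 4.6754$)
$\sqrt{w - 378935} = \sqrt{\frac{328329}{70225} - 378935} = \sqrt{- \frac{26610382046}{70225}} = \frac{i \sqrt{26610382046}}{265}$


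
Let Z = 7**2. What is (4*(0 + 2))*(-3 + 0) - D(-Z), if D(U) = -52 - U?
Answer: -21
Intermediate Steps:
Z = 49
(4*(0 + 2))*(-3 + 0) - D(-Z) = (4*(0 + 2))*(-3 + 0) - (-52 - (-1)*49) = (4*2)*(-3) - (-52 - 1*(-49)) = 8*(-3) - (-52 + 49) = -24 - 1*(-3) = -24 + 3 = -21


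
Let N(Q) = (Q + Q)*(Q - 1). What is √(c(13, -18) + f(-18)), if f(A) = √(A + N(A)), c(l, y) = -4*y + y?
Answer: √(54 + 3*√74) ≈ 8.9335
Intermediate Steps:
N(Q) = 2*Q*(-1 + Q) (N(Q) = (2*Q)*(-1 + Q) = 2*Q*(-1 + Q))
c(l, y) = -3*y
f(A) = √(A + 2*A*(-1 + A))
√(c(13, -18) + f(-18)) = √(-3*(-18) + √(-18*(-1 + 2*(-18)))) = √(54 + √(-18*(-1 - 36))) = √(54 + √(-18*(-37))) = √(54 + √666) = √(54 + 3*√74)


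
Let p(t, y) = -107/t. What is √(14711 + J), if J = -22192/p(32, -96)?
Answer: √244411647/107 ≈ 146.11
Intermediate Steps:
J = 710144/107 (J = -22192/((-107/32)) = -22192/((-107*1/32)) = -22192/(-107/32) = -22192*(-32/107) = 710144/107 ≈ 6636.9)
√(14711 + J) = √(14711 + 710144/107) = √(2284221/107) = √244411647/107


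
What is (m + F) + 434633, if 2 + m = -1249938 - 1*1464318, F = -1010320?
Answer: -3289945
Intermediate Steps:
m = -2714258 (m = -2 + (-1249938 - 1*1464318) = -2 + (-1249938 - 1464318) = -2 - 2714256 = -2714258)
(m + F) + 434633 = (-2714258 - 1010320) + 434633 = -3724578 + 434633 = -3289945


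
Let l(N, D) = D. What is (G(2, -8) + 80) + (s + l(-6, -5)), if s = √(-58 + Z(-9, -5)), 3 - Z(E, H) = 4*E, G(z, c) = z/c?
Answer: 299/4 + I*√19 ≈ 74.75 + 4.3589*I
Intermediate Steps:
Z(E, H) = 3 - 4*E
s = I*√19 (s = √(-58 + (3 - 4*(-9))) = √(-58 + (3 + 36)) = √(-58 + 39) = √(-19) = I*√19 ≈ 4.3589*I)
(G(2, -8) + 80) + (s + l(-6, -5)) = (2/(-8) + 80) + (I*√19 - 5) = (2*(-⅛) + 80) + (-5 + I*√19) = (-¼ + 80) + (-5 + I*√19) = 319/4 + (-5 + I*√19) = 299/4 + I*√19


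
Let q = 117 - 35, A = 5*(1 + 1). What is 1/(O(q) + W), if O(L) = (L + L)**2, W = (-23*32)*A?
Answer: 1/19536 ≈ 5.1188e-5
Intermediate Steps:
A = 10 (A = 5*2 = 10)
q = 82
W = -7360 (W = -23*32*10 = -736*10 = -7360)
O(L) = 4*L**2 (O(L) = (2*L)**2 = 4*L**2)
1/(O(q) + W) = 1/(4*82**2 - 7360) = 1/(4*6724 - 7360) = 1/(26896 - 7360) = 1/19536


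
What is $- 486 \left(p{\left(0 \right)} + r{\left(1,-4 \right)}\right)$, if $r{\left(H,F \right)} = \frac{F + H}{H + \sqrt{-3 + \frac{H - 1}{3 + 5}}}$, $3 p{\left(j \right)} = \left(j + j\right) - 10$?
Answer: $\frac{162 \left(- 19 i + 10 \sqrt{3}\right)}{\sqrt{3} - i} \approx 1984.5 - 631.33 i$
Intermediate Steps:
$p{\left(j \right)} = - \frac{10}{3} + \frac{2 j}{3}$ ($p{\left(j \right)} = \frac{\left(j + j\right) - 10}{3} = \frac{2 j - 10}{3} = \frac{-10 + 2 j}{3} = - \frac{10}{3} + \frac{2 j}{3}$)
$r{\left(H,F \right)} = \frac{F + H}{H + \sqrt{- \frac{25}{8} + \frac{H}{8}}}$ ($r{\left(H,F \right)} = \frac{F + H}{H + \sqrt{-3 + \frac{-1 + H}{8}}} = \frac{F + H}{H + \sqrt{-3 + \left(-1 + H\right) \frac{1}{8}}} = \frac{F + H}{H + \sqrt{-3 + \left(- \frac{1}{8} + \frac{H}{8}\right)}} = \frac{F + H}{H + \sqrt{- \frac{25}{8} + \frac{H}{8}}}$)
$- 486 \left(p{\left(0 \right)} + r{\left(1,-4 \right)}\right) = - 486 \left(\left(- \frac{10}{3} + \frac{2}{3} \cdot 0\right) + \frac{2 \sqrt{2} \left(-4 + 1\right)}{\sqrt{-25 + 1} + 2 \cdot 1 \sqrt{2}}\right) = - 486 \left(\left(- \frac{10}{3} + 0\right) + 2 \sqrt{2} \frac{1}{\sqrt{-24} + 2 \sqrt{2}} \left(-3\right)\right) = - 486 \left(- \frac{10}{3} + 2 \sqrt{2} \frac{1}{2 i \sqrt{6} + 2 \sqrt{2}} \left(-3\right)\right) = - 486 \left(- \frac{10}{3} + 2 \sqrt{2} \frac{1}{2 \sqrt{2} + 2 i \sqrt{6}} \left(-3\right)\right) = - 486 \left(- \frac{10}{3} - \frac{6 \sqrt{2}}{2 \sqrt{2} + 2 i \sqrt{6}}\right) = 1620 + \frac{2916 \sqrt{2}}{2 \sqrt{2} + 2 i \sqrt{6}}$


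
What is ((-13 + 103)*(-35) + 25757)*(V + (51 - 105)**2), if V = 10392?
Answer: 300853956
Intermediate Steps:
((-13 + 103)*(-35) + 25757)*(V + (51 - 105)**2) = ((-13 + 103)*(-35) + 25757)*(10392 + (51 - 105)**2) = (90*(-35) + 25757)*(10392 + (-54)**2) = (-3150 + 25757)*(10392 + 2916) = 22607*13308 = 300853956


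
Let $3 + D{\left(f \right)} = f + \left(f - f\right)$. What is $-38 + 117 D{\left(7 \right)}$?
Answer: $430$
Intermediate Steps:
$D{\left(f \right)} = -3 + f$ ($D{\left(f \right)} = -3 + \left(f + \left(f - f\right)\right) = -3 + \left(f + 0\right) = -3 + f$)
$-38 + 117 D{\left(7 \right)} = -38 + 117 \left(-3 + 7\right) = -38 + 117 \cdot 4 = -38 + 468 = 430$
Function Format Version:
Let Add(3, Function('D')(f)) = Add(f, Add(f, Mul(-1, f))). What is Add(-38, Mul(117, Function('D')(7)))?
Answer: 430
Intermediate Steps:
Function('D')(f) = Add(-3, f) (Function('D')(f) = Add(-3, Add(f, Add(f, Mul(-1, f)))) = Add(-3, Add(f, 0)) = Add(-3, f))
Add(-38, Mul(117, Function('D')(7))) = Add(-38, Mul(117, Add(-3, 7))) = Add(-38, Mul(117, 4)) = Add(-38, 468) = 430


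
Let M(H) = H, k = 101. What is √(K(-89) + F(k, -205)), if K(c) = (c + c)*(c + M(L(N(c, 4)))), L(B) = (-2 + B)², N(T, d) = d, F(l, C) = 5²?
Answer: √15155 ≈ 123.11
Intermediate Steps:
F(l, C) = 25
K(c) = 2*c*(4 + c) (K(c) = (c + c)*(c + (-2 + 4)²) = (2*c)*(c + 2²) = (2*c)*(c + 4) = (2*c)*(4 + c) = 2*c*(4 + c))
√(K(-89) + F(k, -205)) = √(2*(-89)*(4 - 89) + 25) = √(2*(-89)*(-85) + 25) = √(15130 + 25) = √15155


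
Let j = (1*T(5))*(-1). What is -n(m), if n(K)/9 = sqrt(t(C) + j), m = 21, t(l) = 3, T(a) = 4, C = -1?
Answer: -9*I ≈ -9.0*I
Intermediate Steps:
j = -4 (j = (1*4)*(-1) = 4*(-1) = -4)
n(K) = 9*I (n(K) = 9*sqrt(3 - 4) = 9*sqrt(-1) = 9*I)
-n(m) = -9*I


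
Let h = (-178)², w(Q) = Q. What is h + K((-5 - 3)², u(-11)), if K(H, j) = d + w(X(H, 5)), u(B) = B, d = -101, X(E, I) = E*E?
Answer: 35679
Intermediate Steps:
X(E, I) = E²
K(H, j) = -101 + H²
h = 31684
h + K((-5 - 3)², u(-11)) = 31684 + (-101 + ((-5 - 3)²)²) = 31684 + (-101 + ((-8)²)²) = 31684 + (-101 + 64²) = 31684 + (-101 + 4096) = 31684 + 3995 = 35679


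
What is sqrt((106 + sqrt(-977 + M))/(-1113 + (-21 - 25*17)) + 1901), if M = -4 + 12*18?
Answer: sqrt(4620179127 - 4677*I*sqrt(85))/1559 ≈ 43.6 - 0.00020346*I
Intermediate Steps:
M = 212 (M = -4 + 216 = 212)
sqrt((106 + sqrt(-977 + M))/(-1113 + (-21 - 25*17)) + 1901) = sqrt((106 + sqrt(-977 + 212))/(-1113 + (-21 - 25*17)) + 1901) = sqrt((106 + sqrt(-765))/(-1113 + (-21 - 425)) + 1901) = sqrt((106 + 3*I*sqrt(85))/(-1113 - 446) + 1901) = sqrt((106 + 3*I*sqrt(85))/(-1559) + 1901) = sqrt((106 + 3*I*sqrt(85))*(-1/1559) + 1901) = sqrt((-106/1559 - 3*I*sqrt(85)/1559) + 1901) = sqrt(2963553/1559 - 3*I*sqrt(85)/1559)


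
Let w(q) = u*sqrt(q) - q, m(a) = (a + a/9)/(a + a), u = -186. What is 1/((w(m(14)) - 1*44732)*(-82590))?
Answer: 1207779/4462050474802370 - 837*sqrt(5)/2231025237401185 ≈ 2.6984e-10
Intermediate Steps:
m(a) = 5/9 (m(a) = (a + a*(1/9))/((2*a)) = (a + a/9)*(1/(2*a)) = (10*a/9)*(1/(2*a)) = 5/9)
w(q) = -q - 186*sqrt(q) (w(q) = -186*sqrt(q) - q = -q - 186*sqrt(q))
1/((w(m(14)) - 1*44732)*(-82590)) = 1/((-1*5/9 - 62*sqrt(5)) - 1*44732*(-82590)) = -1/82590/((-5/9 - 62*sqrt(5)) - 44732) = -1/82590/(-402593/9 - 62*sqrt(5)) = -1/(82590*(-402593/9 - 62*sqrt(5)))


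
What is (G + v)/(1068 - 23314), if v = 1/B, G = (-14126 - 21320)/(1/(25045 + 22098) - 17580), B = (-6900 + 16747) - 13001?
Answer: -277347489467/3060526237801004 ≈ -9.0621e-5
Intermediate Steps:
B = -3154 (B = 9847 - 13001 = -3154)
G = 1671030778/828773939 (G = -35446/(1/47143 - 17580) = -35446/(-828773939/47143) = -35446*(-47143/828773939) = 1671030778/828773939 ≈ 2.0163)
v = -1/3154 (v = 1/(-3154) = -1/3154 ≈ -0.00031706)
(G + v)/(1068 - 23314) = (1671030778/828773939 - 1/3154)/(1068 - 23314) = (277347489467/137576473874)/(-22246) = (277347489467/137576473874)*(-1/22246) = -277347489467/3060526237801004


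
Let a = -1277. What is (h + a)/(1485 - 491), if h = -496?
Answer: -1773/994 ≈ -1.7837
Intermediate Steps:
(h + a)/(1485 - 491) = (-496 - 1277)/(1485 - 491) = -1773/994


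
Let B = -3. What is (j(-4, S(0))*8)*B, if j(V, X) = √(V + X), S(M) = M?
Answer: -48*I ≈ -48.0*I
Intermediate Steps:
(j(-4, S(0))*8)*B = (√(-4 + 0)*8)*(-3) = (√(-4)*8)*(-3) = ((2*I)*8)*(-3) = (16*I)*(-3) = -48*I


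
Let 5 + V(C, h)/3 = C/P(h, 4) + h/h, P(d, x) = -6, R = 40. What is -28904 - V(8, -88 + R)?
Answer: -28888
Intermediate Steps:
V(C, h) = -12 - C/2 (V(C, h) = -15 + 3*(C/(-6) + h/h) = -15 + 3*(C*(-1/6) + 1) = -15 + 3*(-C/6 + 1) = -15 + 3*(1 - C/6) = -15 + (3 - C/2) = -12 - C/2)
-28904 - V(8, -88 + R) = -28904 - (-12 - 1/2*8) = -28904 - (-12 - 4) = -28904 - 1*(-16) = -28904 + 16 = -28888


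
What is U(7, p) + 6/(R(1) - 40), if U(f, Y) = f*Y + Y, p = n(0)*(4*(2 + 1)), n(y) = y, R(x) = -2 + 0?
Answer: -1/7 ≈ -0.14286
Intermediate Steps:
R(x) = -2
p = 0 (p = 0*(4*(2 + 1)) = 0*(4*3) = 0*12 = 0)
U(f, Y) = Y + Y*f (U(f, Y) = Y*f + Y = Y + Y*f)
U(7, p) + 6/(R(1) - 40) = 0*(1 + 7) + 6/(-2 - 40) = 0*8 + 6/(-42) = 0 + 6*(-1/42) = 0 - 1/7 = -1/7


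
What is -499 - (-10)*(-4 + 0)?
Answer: -539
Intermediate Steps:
-499 - (-10)*(-4 + 0) = -499 - (-10)*(-4) = -499 - 1*40 = -499 - 40 = -539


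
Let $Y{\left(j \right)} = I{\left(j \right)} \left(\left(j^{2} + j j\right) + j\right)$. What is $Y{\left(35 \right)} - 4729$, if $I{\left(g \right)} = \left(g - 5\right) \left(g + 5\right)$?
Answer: $2977271$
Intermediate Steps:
$I{\left(g \right)} = \left(-5 + g\right) \left(5 + g\right)$
$Y{\left(j \right)} = \left(-25 + j^{2}\right) \left(j + 2 j^{2}\right)$ ($Y{\left(j \right)} = \left(-25 + j^{2}\right) \left(\left(j^{2} + j j\right) + j\right) = \left(-25 + j^{2}\right) \left(\left(j^{2} + j^{2}\right) + j\right) = \left(-25 + j^{2}\right) \left(2 j^{2} + j\right) = \left(-25 + j^{2}\right) \left(j + 2 j^{2}\right)$)
$Y{\left(35 \right)} - 4729 = 35 \left(1 + 2 \cdot 35\right) \left(-25 + 35^{2}\right) - 4729 = 35 \left(1 + 70\right) \left(-25 + 1225\right) - 4729 = 35 \cdot 71 \cdot 1200 - 4729 = 2982000 - 4729 = 2977271$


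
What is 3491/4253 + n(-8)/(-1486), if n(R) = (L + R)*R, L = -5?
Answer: 2372657/3159979 ≈ 0.75085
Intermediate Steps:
n(R) = R*(-5 + R) (n(R) = (-5 + R)*R = R*(-5 + R))
3491/4253 + n(-8)/(-1486) = 3491/4253 - 8*(-5 - 8)/(-1486) = 3491*(1/4253) - 8*(-13)*(-1/1486) = 3491/4253 + 104*(-1/1486) = 3491/4253 - 52/743 = 2372657/3159979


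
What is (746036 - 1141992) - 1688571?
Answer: -2084527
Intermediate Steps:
(746036 - 1141992) - 1688571 = -395956 - 1688571 = -2084527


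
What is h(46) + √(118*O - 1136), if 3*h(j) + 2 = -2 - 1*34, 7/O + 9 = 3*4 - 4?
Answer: -38/3 + 3*I*√218 ≈ -12.667 + 44.294*I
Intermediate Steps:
O = -7 (O = 7/(-9 + (3*4 - 4)) = 7/(-9 + (12 - 4)) = 7/(-9 + 8) = 7/(-1) = 7*(-1) = -7)
h(j) = -38/3 (h(j) = -⅔ + (-2 - 1*34)/3 = -⅔ + (-2 - 34)/3 = -⅔ + (⅓)*(-36) = -⅔ - 12 = -38/3)
h(46) + √(118*O - 1136) = -38/3 + √(118*(-7) - 1136) = -38/3 + √(-826 - 1136) = -38/3 + √(-1962) = -38/3 + 3*I*√218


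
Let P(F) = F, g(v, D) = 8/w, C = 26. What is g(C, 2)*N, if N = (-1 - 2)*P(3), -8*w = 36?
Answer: 16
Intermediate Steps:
w = -9/2 (w = -⅛*36 = -9/2 ≈ -4.5000)
g(v, D) = -16/9 (g(v, D) = 8/(-9/2) = 8*(-2/9) = -16/9)
N = -9 (N = (-1 - 2)*3 = -3*3 = -9)
g(C, 2)*N = -16/9*(-9) = 16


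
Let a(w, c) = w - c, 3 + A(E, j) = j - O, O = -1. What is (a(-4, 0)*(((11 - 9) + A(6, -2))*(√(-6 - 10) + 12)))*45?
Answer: 4320 + 1440*I ≈ 4320.0 + 1440.0*I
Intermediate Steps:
A(E, j) = -2 + j (A(E, j) = -3 + (j - 1*(-1)) = -3 + (j + 1) = -3 + (1 + j) = -2 + j)
(a(-4, 0)*(((11 - 9) + A(6, -2))*(√(-6 - 10) + 12)))*45 = ((-4 - 1*0)*(((11 - 9) + (-2 - 2))*(√(-6 - 10) + 12)))*45 = ((-4 + 0)*((2 - 4)*(√(-16) + 12)))*45 = -(-8)*(4*I + 12)*45 = -(-8)*(12 + 4*I)*45 = -4*(-24 - 8*I)*45 = (96 + 32*I)*45 = 4320 + 1440*I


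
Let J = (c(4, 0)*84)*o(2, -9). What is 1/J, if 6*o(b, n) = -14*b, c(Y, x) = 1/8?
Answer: -1/49 ≈ -0.020408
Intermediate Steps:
c(Y, x) = 1/8
o(b, n) = -7*b/3 (o(b, n) = (-14*b)/6 = -7*b/3)
J = -49 (J = ((1/8)*84)*(-7/3*2) = (21/2)*(-14/3) = -49)
1/J = 1/(-49) = -1/49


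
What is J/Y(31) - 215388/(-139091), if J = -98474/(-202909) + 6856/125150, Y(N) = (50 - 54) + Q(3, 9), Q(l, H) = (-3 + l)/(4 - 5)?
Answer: 4992662075206409/3532085387232850 ≈ 1.4135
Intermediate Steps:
Q(l, H) = 3 - l (Q(l, H) = (-3 + l)/(-1) = (-3 + l)*(-1) = 3 - l)
Y(N) = -4 (Y(N) = (50 - 54) + (3 - 1*3) = -4 + (3 - 3) = -4 + 0 = -4)
J = 6857582602/12697030675 (J = -98474*(-1/202909) + 6856*(1/125150) = 98474/202909 + 3428/62575 = 6857582602/12697030675 ≈ 0.54009)
J/Y(31) - 215388/(-139091) = (6857582602/12697030675)/(-4) - 215388/(-139091) = (6857582602/12697030675)*(-¼) - 215388*(-1/139091) = -3428791301/25394061350 + 215388/139091 = 4992662075206409/3532085387232850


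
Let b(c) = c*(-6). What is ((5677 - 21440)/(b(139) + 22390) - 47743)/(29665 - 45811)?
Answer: 1029163871/348043176 ≈ 2.9570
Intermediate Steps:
b(c) = -6*c
((5677 - 21440)/(b(139) + 22390) - 47743)/(29665 - 45811) = ((5677 - 21440)/(-6*139 + 22390) - 47743)/(29665 - 45811) = (-15763/(-834 + 22390) - 47743)/(-16146) = (-15763/21556 - 47743)*(-1/16146) = -1029163871/21556*(-1/16146) = 1029163871/348043176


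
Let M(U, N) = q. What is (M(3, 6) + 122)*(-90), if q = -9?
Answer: -10170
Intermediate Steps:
M(U, N) = -9
(M(3, 6) + 122)*(-90) = (-9 + 122)*(-90) = 113*(-90) = -10170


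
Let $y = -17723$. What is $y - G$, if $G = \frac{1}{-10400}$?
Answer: $- \frac{184319199}{10400} \approx -17723.0$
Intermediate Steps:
$G = - \frac{1}{10400} \approx -9.6154 \cdot 10^{-5}$
$y - G = -17723 - - \frac{1}{10400} = -17723 + \frac{1}{10400} = - \frac{184319199}{10400}$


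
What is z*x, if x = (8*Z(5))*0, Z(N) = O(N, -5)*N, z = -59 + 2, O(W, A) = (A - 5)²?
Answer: 0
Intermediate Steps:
O(W, A) = (-5 + A)²
z = -57
Z(N) = 100*N (Z(N) = (-5 - 5)²*N = (-10)²*N = 100*N)
x = 0 (x = (8*(100*5))*0 = (8*500)*0 = 4000*0 = 0)
z*x = -57*0 = 0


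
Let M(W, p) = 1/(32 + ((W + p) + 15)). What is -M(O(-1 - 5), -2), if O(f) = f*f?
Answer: -1/81 ≈ -0.012346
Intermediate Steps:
O(f) = f**2
M(W, p) = 1/(47 + W + p) (M(W, p) = 1/(32 + (15 + W + p)) = 1/(47 + W + p))
-M(O(-1 - 5), -2) = -1/(47 + (-1 - 5)**2 - 2) = -1/(47 + (-6)**2 - 2) = -1/(47 + 36 - 2) = -1/81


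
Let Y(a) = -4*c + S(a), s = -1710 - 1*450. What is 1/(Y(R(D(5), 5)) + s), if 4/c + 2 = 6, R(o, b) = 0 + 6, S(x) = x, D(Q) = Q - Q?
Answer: -1/2158 ≈ -0.00046339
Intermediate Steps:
D(Q) = 0
R(o, b) = 6
c = 1 (c = 4/(-2 + 6) = 4/4 = 4*(¼) = 1)
s = -2160 (s = -1710 - 450 = -2160)
Y(a) = -4 + a (Y(a) = -4*1 + a = -4 + a)
1/(Y(R(D(5), 5)) + s) = 1/((-4 + 6) - 2160) = 1/(2 - 2160) = 1/(-2158) = -1/2158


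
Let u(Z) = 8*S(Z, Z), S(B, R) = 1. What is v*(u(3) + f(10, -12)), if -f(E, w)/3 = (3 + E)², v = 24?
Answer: -11976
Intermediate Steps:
f(E, w) = -3*(3 + E)²
u(Z) = 8 (u(Z) = 8*1 = 8)
v*(u(3) + f(10, -12)) = 24*(8 - 3*(3 + 10)²) = 24*(8 - 3*13²) = 24*(8 - 3*169) = 24*(8 - 507) = 24*(-499) = -11976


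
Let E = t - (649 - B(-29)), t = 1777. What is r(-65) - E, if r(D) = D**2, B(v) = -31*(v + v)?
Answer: 1299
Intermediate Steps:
B(v) = -62*v
E = 2926 (E = 1777 - (649 - (-62)*(-29)) = 1777 - (649 - 1*1798) = 1777 - (649 - 1798) = 1777 - 1*(-1149) = 1777 + 1149 = 2926)
r(-65) - E = (-65)**2 - 1*2926 = 4225 - 2926 = 1299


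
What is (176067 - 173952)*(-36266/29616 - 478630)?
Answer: -4996737676965/4936 ≈ -1.0123e+9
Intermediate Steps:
(176067 - 173952)*(-36266/29616 - 478630) = 2115*(-36266*1/29616 - 478630) = 2115*(-18133/14808 - 478630) = 2115*(-7087571173/14808) = -4996737676965/4936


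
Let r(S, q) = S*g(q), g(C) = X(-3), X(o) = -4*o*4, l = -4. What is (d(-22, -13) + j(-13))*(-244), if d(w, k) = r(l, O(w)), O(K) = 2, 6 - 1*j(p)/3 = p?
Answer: 32940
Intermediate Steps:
X(o) = -16*o
j(p) = 18 - 3*p
g(C) = 48 (g(C) = -16*(-3) = 48)
r(S, q) = 48*S (r(S, q) = S*48 = 48*S)
d(w, k) = -192 (d(w, k) = 48*(-4) = -192)
(d(-22, -13) + j(-13))*(-244) = (-192 + (18 - 3*(-13)))*(-244) = (-192 + (18 + 39))*(-244) = (-192 + 57)*(-244) = -135*(-244) = 32940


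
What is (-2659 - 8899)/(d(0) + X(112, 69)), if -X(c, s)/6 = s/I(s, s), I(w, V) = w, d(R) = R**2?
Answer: 5779/3 ≈ 1926.3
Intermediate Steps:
X(c, s) = -6 (X(c, s) = -6*s/s = -6*1 = -6)
(-2659 - 8899)/(d(0) + X(112, 69)) = (-2659 - 8899)/(0**2 - 6) = -11558/(0 - 6) = -11558/(-6) = -11558*(-1/6) = 5779/3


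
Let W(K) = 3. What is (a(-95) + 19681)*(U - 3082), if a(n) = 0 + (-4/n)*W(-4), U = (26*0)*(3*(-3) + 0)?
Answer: -5762436974/95 ≈ -6.0657e+7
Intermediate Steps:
U = 0 (U = 0*(-9 + 0) = 0*(-9) = 0)
a(n) = -12/n (a(n) = 0 - 4/n*3 = 0 - 12/n = -12/n)
(a(-95) + 19681)*(U - 3082) = (-12/(-95) + 19681)*(0 - 3082) = (-12*(-1/95) + 19681)*(-3082) = (12/95 + 19681)*(-3082) = (1869707/95)*(-3082) = -5762436974/95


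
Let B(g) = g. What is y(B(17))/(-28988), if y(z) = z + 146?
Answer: -163/28988 ≈ -0.0056230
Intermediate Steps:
y(z) = 146 + z
y(B(17))/(-28988) = (146 + 17)/(-28988) = 163*(-1/28988) = -163/28988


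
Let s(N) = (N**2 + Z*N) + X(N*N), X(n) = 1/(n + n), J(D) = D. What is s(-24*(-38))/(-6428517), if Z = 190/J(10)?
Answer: -1412421083137/10693760887296 ≈ -0.13208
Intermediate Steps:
X(n) = 1/(2*n)
Z = 19 (Z = 190/10 = 190*(1/10) = 19)
s(N) = N**2 + 1/(2*N**2) + 19*N (s(N) = (N**2 + 19*N) + 1/(2*((N*N))) = (N**2 + 19*N) + 1/(2*(N**2)) = (N**2 + 19*N) + 1/(2*N**2) = N**2 + 1/(2*N**2) + 19*N)
s(-24*(-38))/(-6428517) = ((-24*(-38))**2 + 1/(2*(-24*(-38))**2) + 19*(-24*(-38)))/(-6428517) = (912**2 + (1/2)/912**2 + 19*912)*(-1/6428517) = (831744 + (1/2)*(1/831744) + 17328)*(-1/6428517) = (831744 + 1/1663488 + 17328)*(-1/6428517) = (1412421083137/1663488)*(-1/6428517) = -1412421083137/10693760887296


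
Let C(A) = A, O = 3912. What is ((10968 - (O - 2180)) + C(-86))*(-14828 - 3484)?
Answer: -167554800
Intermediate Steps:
((10968 - (O - 2180)) + C(-86))*(-14828 - 3484) = ((10968 - (3912 - 2180)) - 86)*(-14828 - 3484) = ((10968 - 1*1732) - 86)*(-18312) = ((10968 - 1732) - 86)*(-18312) = (9236 - 86)*(-18312) = 9150*(-18312) = -167554800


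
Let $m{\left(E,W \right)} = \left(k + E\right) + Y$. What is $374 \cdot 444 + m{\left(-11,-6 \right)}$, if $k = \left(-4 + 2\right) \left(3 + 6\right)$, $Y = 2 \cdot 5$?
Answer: $166037$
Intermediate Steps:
$Y = 10$
$k = -18$ ($k = \left(-2\right) 9 = -18$)
$m{\left(E,W \right)} = -8 + E$ ($m{\left(E,W \right)} = \left(-18 + E\right) + 10 = -8 + E$)
$374 \cdot 444 + m{\left(-11,-6 \right)} = 374 \cdot 444 - 19 = 166056 - 19 = 166037$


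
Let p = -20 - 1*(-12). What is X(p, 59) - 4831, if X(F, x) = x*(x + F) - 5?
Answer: -1827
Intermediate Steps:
p = -8 (p = -20 + 12 = -8)
X(F, x) = -5 + x*(F + x) (X(F, x) = x*(F + x) - 5 = -5 + x*(F + x))
X(p, 59) - 4831 = (-5 + 59² - 8*59) - 4831 = (-5 + 3481 - 472) - 4831 = 3004 - 4831 = -1827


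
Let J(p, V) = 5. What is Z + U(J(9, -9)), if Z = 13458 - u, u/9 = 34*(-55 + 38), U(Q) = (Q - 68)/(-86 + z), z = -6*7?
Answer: 2388543/128 ≈ 18661.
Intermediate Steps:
z = -42
U(Q) = 17/32 - Q/128 (U(Q) = (Q - 68)/(-86 - 42) = (-68 + Q)/(-128) = (-68 + Q)*(-1/128) = 17/32 - Q/128)
u = -5202 (u = 9*(34*(-55 + 38)) = 9*(34*(-17)) = 9*(-578) = -5202)
Z = 18660 (Z = 13458 - 1*(-5202) = 13458 + 5202 = 18660)
Z + U(J(9, -9)) = 18660 + (17/32 - 1/128*5) = 18660 + (17/32 - 5/128) = 18660 + 63/128 = 2388543/128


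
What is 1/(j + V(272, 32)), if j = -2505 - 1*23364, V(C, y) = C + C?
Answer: -1/25325 ≈ -3.9487e-5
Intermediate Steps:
V(C, y) = 2*C
j = -25869 (j = -2505 - 23364 = -25869)
1/(j + V(272, 32)) = 1/(-25869 + 2*272) = 1/(-25869 + 544) = 1/(-25325) = -1/25325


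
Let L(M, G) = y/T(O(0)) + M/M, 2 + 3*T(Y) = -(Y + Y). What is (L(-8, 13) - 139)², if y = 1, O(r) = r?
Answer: 77841/4 ≈ 19460.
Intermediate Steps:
T(Y) = -⅔ - 2*Y/3 (T(Y) = -⅔ + (-(Y + Y))/3 = -⅔ + (-2*Y)/3 = -⅔ - 2*Y/3)
L(M, G) = -½ (L(M, G) = 1/(-⅔ - ⅔*0) + M/M = 1/(-⅔ + 0) + 1 = 1/(-⅔) + 1 = 1*(-3/2) + 1 = -3/2 + 1 = -½)
(L(-8, 13) - 139)² = (-½ - 139)² = (-279/2)² = 77841/4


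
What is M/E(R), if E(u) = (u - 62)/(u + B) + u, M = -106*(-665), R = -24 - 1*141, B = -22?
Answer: -346885/806 ≈ -430.38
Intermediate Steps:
R = -165 (R = -24 - 141 = -165)
M = 70490
E(u) = u + (-62 + u)/(-22 + u) (E(u) = (u - 62)/(u - 22) + u = (-62 + u)/(-22 + u) + u = u + (-62 + u)/(-22 + u))
M/E(R) = 70490/(((-62 + (-165)**2 - 21*(-165))/(-22 - 165))) = 70490/(((-62 + 27225 + 3465)/(-187))) = 70490/((-1/187*30628)) = 70490/(-30628/187) = 70490*(-187/30628) = -346885/806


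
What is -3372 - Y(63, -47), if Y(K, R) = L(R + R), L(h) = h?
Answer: -3278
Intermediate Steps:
Y(K, R) = 2*R (Y(K, R) = R + R = 2*R)
-3372 - Y(63, -47) = -3372 - 2*(-47) = -3372 - 1*(-94) = -3372 + 94 = -3278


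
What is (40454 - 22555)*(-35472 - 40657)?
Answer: -1362632971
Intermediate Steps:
(40454 - 22555)*(-35472 - 40657) = 17899*(-76129) = -1362632971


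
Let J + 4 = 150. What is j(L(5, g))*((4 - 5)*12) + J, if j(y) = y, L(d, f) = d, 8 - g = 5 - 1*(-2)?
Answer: 86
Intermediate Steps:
J = 146 (J = -4 + 150 = 146)
g = 1 (g = 8 - (5 - 1*(-2)) = 8 - (5 + 2) = 8 - 1*7 = 8 - 7 = 1)
j(L(5, g))*((4 - 5)*12) + J = 5*((4 - 5)*12) + 146 = 5*(-1*12) + 146 = 5*(-12) + 146 = -60 + 146 = 86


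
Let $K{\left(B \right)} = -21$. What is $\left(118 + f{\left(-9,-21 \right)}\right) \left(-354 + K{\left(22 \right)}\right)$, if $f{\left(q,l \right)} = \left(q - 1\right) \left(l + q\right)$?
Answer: $-156750$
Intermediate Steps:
$f{\left(q,l \right)} = \left(-1 + q\right) \left(l + q\right)$
$\left(118 + f{\left(-9,-21 \right)}\right) \left(-354 + K{\left(22 \right)}\right) = \left(118 - \left(-219 - 81\right)\right) \left(-354 - 21\right) = \left(118 + \left(81 + 21 + 9 + 189\right)\right) \left(-375\right) = \left(118 + 300\right) \left(-375\right) = 418 \left(-375\right) = -156750$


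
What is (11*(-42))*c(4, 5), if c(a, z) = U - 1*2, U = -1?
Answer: 1386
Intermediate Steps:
c(a, z) = -3 (c(a, z) = -1 - 1*2 = -1 - 2 = -3)
(11*(-42))*c(4, 5) = (11*(-42))*(-3) = -462*(-3) = 1386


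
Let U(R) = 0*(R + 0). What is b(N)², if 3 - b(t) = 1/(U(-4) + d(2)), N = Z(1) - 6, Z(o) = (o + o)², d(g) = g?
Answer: 25/4 ≈ 6.2500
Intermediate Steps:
U(R) = 0 (U(R) = 0*R = 0)
Z(o) = 4*o² (Z(o) = (2*o)² = 4*o²)
N = -2 (N = 4*1² - 6 = 4*1 - 6 = 4 - 6 = -2)
b(t) = 5/2 (b(t) = 3 - 1/(0 + 2) = 3 - 1/2 = 3 - 1*½ = 3 - ½ = 5/2)
b(N)² = (5/2)² = 25/4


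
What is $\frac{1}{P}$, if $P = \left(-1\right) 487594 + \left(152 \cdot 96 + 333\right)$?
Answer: $- \frac{1}{472669} \approx -2.1156 \cdot 10^{-6}$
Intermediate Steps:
$P = -472669$ ($P = -487594 + \left(14592 + 333\right) = -487594 + 14925 = -472669$)
$\frac{1}{P} = \frac{1}{-472669} = - \frac{1}{472669}$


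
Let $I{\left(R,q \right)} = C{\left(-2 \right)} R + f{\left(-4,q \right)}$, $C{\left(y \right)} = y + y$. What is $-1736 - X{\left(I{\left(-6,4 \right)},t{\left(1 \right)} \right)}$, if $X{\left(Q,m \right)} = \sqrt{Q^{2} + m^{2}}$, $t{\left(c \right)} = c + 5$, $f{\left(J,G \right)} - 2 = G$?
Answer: $-1736 - 6 \sqrt{26} \approx -1766.6$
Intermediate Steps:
$f{\left(J,G \right)} = 2 + G$
$C{\left(y \right)} = 2 y$
$t{\left(c \right)} = 5 + c$
$I{\left(R,q \right)} = 2 + q - 4 R$ ($I{\left(R,q \right)} = 2 \left(-2\right) R + \left(2 + q\right) = - 4 R + \left(2 + q\right) = 2 + q - 4 R$)
$-1736 - X{\left(I{\left(-6,4 \right)},t{\left(1 \right)} \right)} = -1736 - \sqrt{\left(2 + 4 - -24\right)^{2} + \left(5 + 1\right)^{2}} = -1736 - \sqrt{\left(2 + 4 + 24\right)^{2} + 6^{2}} = -1736 - \sqrt{30^{2} + 36} = -1736 - \sqrt{900 + 36} = -1736 - \sqrt{936} = -1736 - 6 \sqrt{26}$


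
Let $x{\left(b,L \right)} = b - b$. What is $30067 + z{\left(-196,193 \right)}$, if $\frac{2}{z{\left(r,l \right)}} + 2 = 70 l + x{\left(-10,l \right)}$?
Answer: $\frac{203072519}{6754} \approx 30067.0$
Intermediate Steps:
$x{\left(b,L \right)} = 0$
$z{\left(r,l \right)} = \frac{2}{-2 + 70 l}$ ($z{\left(r,l \right)} = \frac{2}{-2 + \left(70 l + 0\right)} = \frac{2}{-2 + 70 l}$)
$30067 + z{\left(-196,193 \right)} = 30067 + \frac{1}{-1 + 35 \cdot 193} = 30067 + \frac{1}{-1 + 6755} = 30067 + \frac{1}{6754} = \frac{203072519}{6754}$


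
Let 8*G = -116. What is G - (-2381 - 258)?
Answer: 5249/2 ≈ 2624.5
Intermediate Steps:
G = -29/2 (G = (⅛)*(-116) = -29/2 ≈ -14.500)
G - (-2381 - 258) = -29/2 - (-2381 - 258) = -29/2 - 1*(-2639) = -29/2 + 2639 = 5249/2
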